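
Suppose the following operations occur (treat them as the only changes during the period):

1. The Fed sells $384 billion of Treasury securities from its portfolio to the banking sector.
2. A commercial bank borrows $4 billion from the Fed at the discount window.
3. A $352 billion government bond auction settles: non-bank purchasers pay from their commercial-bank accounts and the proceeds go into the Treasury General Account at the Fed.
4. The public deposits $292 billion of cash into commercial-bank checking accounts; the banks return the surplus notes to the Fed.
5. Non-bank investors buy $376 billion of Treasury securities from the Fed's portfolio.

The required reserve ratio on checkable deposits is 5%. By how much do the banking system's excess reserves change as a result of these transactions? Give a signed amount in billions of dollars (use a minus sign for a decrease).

OMO sale (to banks) $384 billion: reserves −$384B, deposits 0.
Discount-window loan $4 billion: reserves +$4B, deposits 0.
Government account inflow $352 billion: reserves −$352B, deposits −$352B.
Currency deposit $292 billion: reserves +$292B, deposits +$292B.
Asset sale (to non-banks) $376 billion: reserves −$376B, deposits −$376B.
Totals: Δreserves = −$816B, Δdeposits = −$436B.
Δrequired reserves = 5% × −$436B = −$21.8B.
Δexcess reserves = Δreserves − Δrequired = −$816B − (−$21.8B) = -$794.2 billion.

-$794.2 billion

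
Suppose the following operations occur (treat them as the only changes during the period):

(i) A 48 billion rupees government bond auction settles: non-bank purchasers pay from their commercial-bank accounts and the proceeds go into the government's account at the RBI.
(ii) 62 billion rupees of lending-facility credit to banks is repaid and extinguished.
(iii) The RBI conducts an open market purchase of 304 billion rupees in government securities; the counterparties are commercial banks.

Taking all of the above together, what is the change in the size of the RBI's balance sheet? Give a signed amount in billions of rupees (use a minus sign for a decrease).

RBI balance sheet:
  Assets:      Securities +304B, Loans to banks −62B
  Liabilities: Bank reserves +194B, Government deposits +48B
Commercial banking system:
  Assets:      Reserves at CB +194B, Securities −304B
  Liabilities: Checkable deposits −48B, Borrowings from CB −62B
Change in total RBI assets = +242 billion.

+242 billion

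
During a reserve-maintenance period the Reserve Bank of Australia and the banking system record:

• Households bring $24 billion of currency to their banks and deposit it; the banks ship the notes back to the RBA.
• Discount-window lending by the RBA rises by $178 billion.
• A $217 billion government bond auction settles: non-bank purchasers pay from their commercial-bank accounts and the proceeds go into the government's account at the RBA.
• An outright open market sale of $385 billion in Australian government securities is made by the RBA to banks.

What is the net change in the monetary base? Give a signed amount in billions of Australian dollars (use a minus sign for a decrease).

-$424 billion

Currency deposit $24 billion: just a shift between currency and reserves — both are base money → 0.
Discount-window loan $178 billion: RBA balance sheet expands → +$178B.
Government account inflow $217 billion: reserves shift to a non-base liability → −$217B.
OMO sale (to banks) $385 billion: RBA balance sheet contracts → −$385B.
Net: 0 + 178 − 217 − 385 = -$424 billion.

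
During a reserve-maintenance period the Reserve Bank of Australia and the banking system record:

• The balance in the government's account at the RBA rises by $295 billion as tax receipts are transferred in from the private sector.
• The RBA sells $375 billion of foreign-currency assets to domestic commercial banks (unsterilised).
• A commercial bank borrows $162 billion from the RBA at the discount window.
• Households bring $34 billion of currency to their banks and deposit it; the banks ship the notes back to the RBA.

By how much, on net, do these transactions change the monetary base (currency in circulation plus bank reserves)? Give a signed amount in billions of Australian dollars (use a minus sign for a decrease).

-$508 billion

RBA balance sheet:
  Assets:      Loans to banks +$162B, Foreign assets −$375B
  Liabilities: Bank reserves −$474B, Currency in circulation −$34B, Government deposits +$295B
Monetary base = currency + reserves: −$34B + (−$474B) = -$508 billion.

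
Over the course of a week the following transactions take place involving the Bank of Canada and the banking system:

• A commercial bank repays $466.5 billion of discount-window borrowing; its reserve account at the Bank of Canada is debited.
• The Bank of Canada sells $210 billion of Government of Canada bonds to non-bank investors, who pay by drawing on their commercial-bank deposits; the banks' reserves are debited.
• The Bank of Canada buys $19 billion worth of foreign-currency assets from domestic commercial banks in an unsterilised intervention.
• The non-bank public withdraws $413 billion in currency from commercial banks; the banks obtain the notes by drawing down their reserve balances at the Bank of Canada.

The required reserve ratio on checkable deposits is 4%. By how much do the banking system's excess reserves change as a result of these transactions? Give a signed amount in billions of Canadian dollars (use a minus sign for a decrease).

-$1045.58 billion

Discount-window repayment $466.5 billion: reserves −$466.5B, deposits 0.
Asset sale (to non-banks) $210 billion: reserves −$210B, deposits −$210B.
FX purchase $19 billion: reserves +$19B, deposits 0.
Currency withdrawal $413 billion: reserves −$413B, deposits −$413B.
Totals: Δreserves = −$1070.5B, Δdeposits = −$623B.
Δrequired reserves = 4% × −$623B = −$24.92B.
Δexcess reserves = Δreserves − Δrequired = −$1070.5B − (−$24.92B) = -$1045.58 billion.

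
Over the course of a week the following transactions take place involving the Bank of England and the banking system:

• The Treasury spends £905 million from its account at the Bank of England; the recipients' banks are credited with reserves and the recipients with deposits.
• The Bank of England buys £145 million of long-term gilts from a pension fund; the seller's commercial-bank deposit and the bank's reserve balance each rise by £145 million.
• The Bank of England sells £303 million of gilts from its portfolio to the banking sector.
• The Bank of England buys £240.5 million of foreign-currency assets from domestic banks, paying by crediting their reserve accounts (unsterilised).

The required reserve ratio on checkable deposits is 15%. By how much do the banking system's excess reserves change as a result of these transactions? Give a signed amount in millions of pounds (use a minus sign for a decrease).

+£830 million

Government spending £905 million: reserves +£905M, deposits +£905M.
Asset purchase (from non-banks) £145 million: reserves +£145M, deposits +£145M.
OMO sale (to banks) £303 million: reserves −£303M, deposits 0.
FX purchase £240.5 million: reserves +£240.5M, deposits 0.
Totals: Δreserves = +£987.5M, Δdeposits = +£1050M.
Δrequired reserves = 15% × +£1050M = +£157.5M.
Δexcess reserves = Δreserves − Δrequired = +£987.5M − (+£157.5M) = +£830 million.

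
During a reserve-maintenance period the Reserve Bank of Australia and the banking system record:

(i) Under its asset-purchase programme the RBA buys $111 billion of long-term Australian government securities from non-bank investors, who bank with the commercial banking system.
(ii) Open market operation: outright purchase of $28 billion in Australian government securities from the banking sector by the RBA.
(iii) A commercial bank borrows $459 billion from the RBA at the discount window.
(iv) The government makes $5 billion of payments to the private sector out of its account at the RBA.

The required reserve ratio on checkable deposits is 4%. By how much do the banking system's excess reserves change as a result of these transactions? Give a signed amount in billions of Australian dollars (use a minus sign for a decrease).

+$598.36 billion

Asset purchase (from non-banks) $111 billion: reserves +$111B, deposits +$111B.
OMO purchase (from banks) $28 billion: reserves +$28B, deposits 0.
Discount-window loan $459 billion: reserves +$459B, deposits 0.
Government spending $5 billion: reserves +$5B, deposits +$5B.
Totals: Δreserves = +$603B, Δdeposits = +$116B.
Δrequired reserves = 4% × +$116B = +$4.64B.
Δexcess reserves = Δreserves − Δrequired = +$603B − (+$4.64B) = +$598.36 billion.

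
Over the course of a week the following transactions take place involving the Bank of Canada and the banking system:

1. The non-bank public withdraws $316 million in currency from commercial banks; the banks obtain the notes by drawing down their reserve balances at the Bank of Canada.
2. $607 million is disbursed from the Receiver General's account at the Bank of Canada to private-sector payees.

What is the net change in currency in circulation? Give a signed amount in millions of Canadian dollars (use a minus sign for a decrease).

+$316 million

Bank of Canada balance sheet:
  Assets:      no change
  Liabilities: Bank reserves +$291M, Currency in circulation +$316M, Government deposits −$607M
So the change in currency in circulation is +$316 million.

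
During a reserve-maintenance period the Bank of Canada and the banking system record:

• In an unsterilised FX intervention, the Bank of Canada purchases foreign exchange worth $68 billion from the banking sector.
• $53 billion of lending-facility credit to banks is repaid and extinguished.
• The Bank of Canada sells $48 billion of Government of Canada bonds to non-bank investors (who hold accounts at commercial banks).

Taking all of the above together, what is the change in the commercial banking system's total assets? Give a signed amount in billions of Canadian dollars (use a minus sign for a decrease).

-$101 billion

FX purchase $68 billion: just an asset swap on bank balance sheets → 0.
Discount-window repayment $53 billion: bank balance sheets shrink → −$53B.
Asset sale (to non-banks) $48 billion: bank balance sheets shrink → −$48B.
Net: 0 − 53 − 48 = -$101 billion.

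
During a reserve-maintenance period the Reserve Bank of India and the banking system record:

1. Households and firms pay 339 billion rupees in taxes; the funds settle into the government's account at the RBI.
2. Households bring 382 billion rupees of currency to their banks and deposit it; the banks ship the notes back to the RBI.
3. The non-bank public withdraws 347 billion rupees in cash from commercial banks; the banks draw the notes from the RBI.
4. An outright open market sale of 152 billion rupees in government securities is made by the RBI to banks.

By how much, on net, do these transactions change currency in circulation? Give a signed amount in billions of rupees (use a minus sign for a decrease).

-35 billion

Government account inflow 339 billion rupees: no currency enters or leaves circulation → 0.
Currency deposit 382 billion rupees: notes return to the central bank → −382B.
Currency withdrawal 347 billion rupees: notes leave the central bank → +347B.
OMO sale (to banks) 152 billion rupees: no currency enters or leaves circulation → 0.
Net: 0 − 382 + 347 + 0 = -35 billion.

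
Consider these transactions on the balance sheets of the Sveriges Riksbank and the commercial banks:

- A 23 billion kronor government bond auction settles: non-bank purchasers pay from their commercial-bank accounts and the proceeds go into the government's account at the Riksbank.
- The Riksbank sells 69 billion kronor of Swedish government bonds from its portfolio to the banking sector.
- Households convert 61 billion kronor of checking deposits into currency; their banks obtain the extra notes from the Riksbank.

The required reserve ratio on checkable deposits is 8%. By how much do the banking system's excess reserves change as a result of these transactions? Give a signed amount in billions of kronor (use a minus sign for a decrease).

-146.28 billion

Government account inflow 23 billion kronor: reserves −23B, deposits −23B.
OMO sale (to banks) 69 billion kronor: reserves −69B, deposits 0.
Currency withdrawal 61 billion kronor: reserves −61B, deposits −61B.
Totals: Δreserves = −153B, Δdeposits = −84B.
Δrequired reserves = 8% × −84B = −6.72B.
Δexcess reserves = Δreserves − Δrequired = −153B − (−6.72B) = -146.28 billion.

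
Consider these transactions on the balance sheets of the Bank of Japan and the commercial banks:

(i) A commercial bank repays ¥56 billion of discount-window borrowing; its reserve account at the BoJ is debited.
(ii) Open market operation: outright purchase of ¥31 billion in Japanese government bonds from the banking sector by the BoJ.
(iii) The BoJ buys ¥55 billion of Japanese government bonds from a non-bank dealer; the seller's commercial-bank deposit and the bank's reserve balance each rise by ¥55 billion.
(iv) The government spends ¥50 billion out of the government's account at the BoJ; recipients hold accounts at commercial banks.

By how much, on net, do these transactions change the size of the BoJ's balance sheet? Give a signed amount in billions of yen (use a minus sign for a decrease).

BoJ balance sheet:
  Assets:      Securities +¥86B, Loans to banks −¥56B
  Liabilities: Bank reserves +¥80B, Government deposits −¥50B
Commercial banking system:
  Assets:      Reserves at CB +¥80B, Securities −¥31B
  Liabilities: Checkable deposits +¥105B, Borrowings from CB −¥56B
Change in total BoJ assets = +¥30 billion.

+¥30 billion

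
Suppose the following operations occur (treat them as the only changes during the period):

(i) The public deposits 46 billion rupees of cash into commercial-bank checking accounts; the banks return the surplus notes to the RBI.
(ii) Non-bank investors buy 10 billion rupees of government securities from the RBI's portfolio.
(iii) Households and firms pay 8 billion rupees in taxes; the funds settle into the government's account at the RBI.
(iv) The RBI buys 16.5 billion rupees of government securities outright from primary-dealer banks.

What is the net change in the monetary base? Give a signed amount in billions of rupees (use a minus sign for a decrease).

-1.5 billion

Currency deposit 46 billion rupees: just a shift between currency and reserves — both are base money → 0.
Asset sale (to non-banks) 10 billion rupees: RBI balance sheet contracts → −10B.
Government account inflow 8 billion rupees: reserves shift to a non-base liability → −8B.
OMO purchase (from banks) 16.5 billion rupees: RBI balance sheet expands → +16.5B.
Net: 0 − 10 − 8 + 16.5 = -1.5 billion.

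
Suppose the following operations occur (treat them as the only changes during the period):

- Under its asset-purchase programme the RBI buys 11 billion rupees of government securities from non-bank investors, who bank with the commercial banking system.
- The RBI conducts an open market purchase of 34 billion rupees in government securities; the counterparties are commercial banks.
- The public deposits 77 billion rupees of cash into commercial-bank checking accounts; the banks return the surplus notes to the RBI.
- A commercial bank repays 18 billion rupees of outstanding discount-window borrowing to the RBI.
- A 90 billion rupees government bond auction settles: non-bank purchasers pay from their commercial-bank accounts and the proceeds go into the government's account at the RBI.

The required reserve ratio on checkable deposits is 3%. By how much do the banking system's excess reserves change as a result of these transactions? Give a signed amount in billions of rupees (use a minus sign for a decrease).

+14.06 billion

Asset purchase (from non-banks) 11 billion rupees: reserves +11B, deposits +11B.
OMO purchase (from banks) 34 billion rupees: reserves +34B, deposits 0.
Currency deposit 77 billion rupees: reserves +77B, deposits +77B.
Discount-window repayment 18 billion rupees: reserves −18B, deposits 0.
Government account inflow 90 billion rupees: reserves −90B, deposits −90B.
Totals: Δreserves = +14B, Δdeposits = −2B.
Δrequired reserves = 3% × −2B = −0.06B.
Δexcess reserves = Δreserves − Δrequired = +14B − (−0.06B) = +14.06 billion.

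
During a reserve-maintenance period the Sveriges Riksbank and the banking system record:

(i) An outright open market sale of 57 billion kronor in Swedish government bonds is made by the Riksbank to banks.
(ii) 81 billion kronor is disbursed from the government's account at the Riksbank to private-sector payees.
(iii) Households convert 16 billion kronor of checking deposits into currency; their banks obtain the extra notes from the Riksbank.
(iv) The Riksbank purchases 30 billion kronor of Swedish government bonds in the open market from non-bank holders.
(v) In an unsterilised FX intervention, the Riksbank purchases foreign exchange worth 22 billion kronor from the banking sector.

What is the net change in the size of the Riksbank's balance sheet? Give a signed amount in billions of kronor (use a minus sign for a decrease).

Riksbank balance sheet:
  Assets:      Securities −27B, Foreign assets +22B
  Liabilities: Bank reserves +60B, Currency in circulation +16B, Government deposits −81B
Change in total Riksbank assets = -5 billion.

-5 billion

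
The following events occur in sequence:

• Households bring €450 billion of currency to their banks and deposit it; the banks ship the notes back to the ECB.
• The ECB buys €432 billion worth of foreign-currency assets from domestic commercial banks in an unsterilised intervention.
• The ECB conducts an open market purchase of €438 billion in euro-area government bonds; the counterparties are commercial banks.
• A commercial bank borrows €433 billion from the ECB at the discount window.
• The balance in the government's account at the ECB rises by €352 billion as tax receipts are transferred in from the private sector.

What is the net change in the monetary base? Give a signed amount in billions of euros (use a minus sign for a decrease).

+€951 billion

Currency deposit €450 billion: just a shift between currency and reserves — both are base money → 0.
FX purchase €432 billion: ECB balance sheet expands → +€432B.
OMO purchase (from banks) €438 billion: ECB balance sheet expands → +€438B.
Discount-window loan €433 billion: ECB balance sheet expands → +€433B.
Government account inflow €352 billion: reserves shift to a non-base liability → −€352B.
Net: 0 + 432 + 438 + 433 − 352 = +€951 billion.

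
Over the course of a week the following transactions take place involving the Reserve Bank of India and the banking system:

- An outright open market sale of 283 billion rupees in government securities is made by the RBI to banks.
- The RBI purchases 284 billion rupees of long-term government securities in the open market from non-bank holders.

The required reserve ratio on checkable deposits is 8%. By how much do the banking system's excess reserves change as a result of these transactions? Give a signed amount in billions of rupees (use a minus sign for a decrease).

-21.72 billion

OMO sale (to banks) 283 billion rupees: reserves −283B, deposits 0.
Asset purchase (from non-banks) 284 billion rupees: reserves +284B, deposits +284B.
Totals: Δreserves = +1B, Δdeposits = +284B.
Δrequired reserves = 8% × +284B = +22.72B.
Δexcess reserves = Δreserves − Δrequired = +1B − (+22.72B) = -21.72 billion.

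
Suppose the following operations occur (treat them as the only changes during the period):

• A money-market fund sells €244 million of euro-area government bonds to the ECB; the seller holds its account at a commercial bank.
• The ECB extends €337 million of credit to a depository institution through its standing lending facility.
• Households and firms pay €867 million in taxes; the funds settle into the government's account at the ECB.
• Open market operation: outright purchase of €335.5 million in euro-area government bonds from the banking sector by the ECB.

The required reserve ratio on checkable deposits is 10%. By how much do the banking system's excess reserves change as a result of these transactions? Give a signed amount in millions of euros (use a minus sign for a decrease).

+€111.8 million

Asset purchase (from non-banks) €244 million: reserves +€244M, deposits +€244M.
Discount-window loan €337 million: reserves +€337M, deposits 0.
Government account inflow €867 million: reserves −€867M, deposits −€867M.
OMO purchase (from banks) €335.5 million: reserves +€335.5M, deposits 0.
Totals: Δreserves = +€49.5M, Δdeposits = −€623M.
Δrequired reserves = 10% × −€623M = −€62.3M.
Δexcess reserves = Δreserves − Δrequired = +€49.5M − (−€62.3M) = +€111.8 million.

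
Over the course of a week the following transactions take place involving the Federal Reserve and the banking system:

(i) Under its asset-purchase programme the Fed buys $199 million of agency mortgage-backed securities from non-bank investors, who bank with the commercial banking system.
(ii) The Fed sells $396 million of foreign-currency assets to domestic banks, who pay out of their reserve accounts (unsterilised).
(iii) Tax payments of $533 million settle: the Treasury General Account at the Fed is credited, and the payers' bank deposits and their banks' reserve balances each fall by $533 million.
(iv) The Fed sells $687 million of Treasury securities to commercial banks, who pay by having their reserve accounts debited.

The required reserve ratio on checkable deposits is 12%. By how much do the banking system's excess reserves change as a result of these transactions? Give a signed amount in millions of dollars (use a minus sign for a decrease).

-$1376.92 million

Asset purchase (from non-banks) $199 million: reserves +$199M, deposits +$199M.
FX sale $396 million: reserves −$396M, deposits 0.
Government account inflow $533 million: reserves −$533M, deposits −$533M.
OMO sale (to banks) $687 million: reserves −$687M, deposits 0.
Totals: Δreserves = −$1417M, Δdeposits = −$334M.
Δrequired reserves = 12% × −$334M = −$40.08M.
Δexcess reserves = Δreserves − Δrequired = −$1417M − (−$40.08M) = -$1376.92 million.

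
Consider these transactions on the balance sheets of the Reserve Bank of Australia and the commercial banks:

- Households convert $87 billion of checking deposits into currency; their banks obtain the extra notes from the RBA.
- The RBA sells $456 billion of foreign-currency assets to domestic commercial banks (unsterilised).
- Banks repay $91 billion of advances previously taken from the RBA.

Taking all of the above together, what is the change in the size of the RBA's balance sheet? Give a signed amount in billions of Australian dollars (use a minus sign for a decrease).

Currency withdrawal $87 billion: only the composition of liabilities changes → 0.
FX sale $456 billion: an RBA asset is shed → −$456B.
Discount-window repayment $91 billion: an RBA asset is shed → −$91B.
Net: 0 − 456 − 91 = -$547 billion.

-$547 billion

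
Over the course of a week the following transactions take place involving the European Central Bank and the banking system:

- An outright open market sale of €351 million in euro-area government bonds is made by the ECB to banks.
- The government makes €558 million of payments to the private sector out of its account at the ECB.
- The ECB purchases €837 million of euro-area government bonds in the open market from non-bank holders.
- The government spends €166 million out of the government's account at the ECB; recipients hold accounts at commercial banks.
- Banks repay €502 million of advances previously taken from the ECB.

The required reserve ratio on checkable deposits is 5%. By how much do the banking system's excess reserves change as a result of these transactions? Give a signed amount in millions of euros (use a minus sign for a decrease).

OMO sale (to banks) €351 million: reserves −€351M, deposits 0.
Government spending €558 million: reserves +€558M, deposits +€558M.
Asset purchase (from non-banks) €837 million: reserves +€837M, deposits +€837M.
Government spending €166 million: reserves +€166M, deposits +€166M.
Discount-window repayment €502 million: reserves −€502M, deposits 0.
Totals: Δreserves = +€708M, Δdeposits = +€1561M.
Δrequired reserves = 5% × +€1561M = +€78.05M.
Δexcess reserves = Δreserves − Δrequired = +€708M − (+€78.05M) = +€629.95 million.

+€629.95 million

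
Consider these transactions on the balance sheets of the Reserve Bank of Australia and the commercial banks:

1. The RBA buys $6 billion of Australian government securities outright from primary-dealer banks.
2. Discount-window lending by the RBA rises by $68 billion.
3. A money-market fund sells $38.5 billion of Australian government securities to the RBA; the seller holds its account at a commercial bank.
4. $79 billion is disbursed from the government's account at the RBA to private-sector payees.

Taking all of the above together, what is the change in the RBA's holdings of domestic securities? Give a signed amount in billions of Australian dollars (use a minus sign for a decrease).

+$44.5 billion

OMO purchase (from banks) $6 billion: securities added to the RBA's portfolio → +$6B.
Discount-window loan $68 billion: the RBA's securities portfolio is untouched → 0.
Asset purchase (from non-banks) $38.5 billion: securities added to the RBA's portfolio → +$38.5B.
Government spending $79 billion: the RBA's securities portfolio is untouched → 0.
Net: 6 + 0 + 38.5 + 0 = +$44.5 billion.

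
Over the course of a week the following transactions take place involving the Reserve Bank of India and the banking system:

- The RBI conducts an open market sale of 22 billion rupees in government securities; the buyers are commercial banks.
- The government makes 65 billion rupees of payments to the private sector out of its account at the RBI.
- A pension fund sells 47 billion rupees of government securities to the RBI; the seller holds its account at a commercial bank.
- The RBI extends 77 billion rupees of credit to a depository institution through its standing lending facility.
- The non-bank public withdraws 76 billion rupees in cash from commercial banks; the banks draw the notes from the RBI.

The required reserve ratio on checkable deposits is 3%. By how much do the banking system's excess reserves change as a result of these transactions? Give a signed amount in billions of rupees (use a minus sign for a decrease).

OMO sale (to banks) 22 billion rupees: reserves −22B, deposits 0.
Government spending 65 billion rupees: reserves +65B, deposits +65B.
Asset purchase (from non-banks) 47 billion rupees: reserves +47B, deposits +47B.
Discount-window loan 77 billion rupees: reserves +77B, deposits 0.
Currency withdrawal 76 billion rupees: reserves −76B, deposits −76B.
Totals: Δreserves = +91B, Δdeposits = +36B.
Δrequired reserves = 3% × +36B = +1.08B.
Δexcess reserves = Δreserves − Δrequired = +91B − (+1.08B) = +89.92 billion.

+89.92 billion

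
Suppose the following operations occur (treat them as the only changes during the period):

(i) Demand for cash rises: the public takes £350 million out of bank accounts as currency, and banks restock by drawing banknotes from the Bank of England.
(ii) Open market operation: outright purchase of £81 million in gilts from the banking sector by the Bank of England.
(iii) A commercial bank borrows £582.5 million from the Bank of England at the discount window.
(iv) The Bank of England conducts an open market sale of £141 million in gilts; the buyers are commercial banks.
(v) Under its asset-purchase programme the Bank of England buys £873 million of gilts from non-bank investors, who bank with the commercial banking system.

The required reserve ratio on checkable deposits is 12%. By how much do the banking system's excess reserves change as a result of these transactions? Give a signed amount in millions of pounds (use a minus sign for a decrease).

Currency withdrawal £350 million: reserves −£350M, deposits −£350M.
OMO purchase (from banks) £81 million: reserves +£81M, deposits 0.
Discount-window loan £582.5 million: reserves +£582.5M, deposits 0.
OMO sale (to banks) £141 million: reserves −£141M, deposits 0.
Asset purchase (from non-banks) £873 million: reserves +£873M, deposits +£873M.
Totals: Δreserves = +£1045.5M, Δdeposits = +£523M.
Δrequired reserves = 12% × +£523M = +£62.76M.
Δexcess reserves = Δreserves − Δrequired = +£1045.5M − (+£62.76M) = +£982.74 million.

+£982.74 million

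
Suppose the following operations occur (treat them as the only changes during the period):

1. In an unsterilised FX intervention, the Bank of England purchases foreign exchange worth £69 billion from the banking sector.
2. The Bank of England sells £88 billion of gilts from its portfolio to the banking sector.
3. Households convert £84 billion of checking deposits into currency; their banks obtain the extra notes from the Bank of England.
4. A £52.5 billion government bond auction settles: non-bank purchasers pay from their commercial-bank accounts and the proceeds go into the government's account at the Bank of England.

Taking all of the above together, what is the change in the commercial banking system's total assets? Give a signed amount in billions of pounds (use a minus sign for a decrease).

FX purchase £69 billion: just an asset swap on bank balance sheets → 0.
OMO sale (to banks) £88 billion: just an asset swap on bank balance sheets → 0.
Currency withdrawal £84 billion: bank balance sheets shrink → −£84B.
Government account inflow £52.5 billion: bank balance sheets shrink → −£52.5B.
Net: 0 + 0 − 84 − 52.5 = -£136.5 billion.

-£136.5 billion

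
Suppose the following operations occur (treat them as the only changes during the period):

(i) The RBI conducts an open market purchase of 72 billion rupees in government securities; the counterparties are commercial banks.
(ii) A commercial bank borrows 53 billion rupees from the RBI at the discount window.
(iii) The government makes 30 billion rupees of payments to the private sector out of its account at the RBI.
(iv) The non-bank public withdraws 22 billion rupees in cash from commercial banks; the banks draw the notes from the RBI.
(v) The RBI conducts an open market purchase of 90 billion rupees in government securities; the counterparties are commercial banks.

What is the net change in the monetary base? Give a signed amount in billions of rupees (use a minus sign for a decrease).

+245 billion

RBI balance sheet:
  Assets:      Securities +162B, Loans to banks +53B
  Liabilities: Bank reserves +223B, Currency in circulation +22B, Government deposits −30B
Monetary base = currency + reserves: +22B + (+223B) = +245 billion.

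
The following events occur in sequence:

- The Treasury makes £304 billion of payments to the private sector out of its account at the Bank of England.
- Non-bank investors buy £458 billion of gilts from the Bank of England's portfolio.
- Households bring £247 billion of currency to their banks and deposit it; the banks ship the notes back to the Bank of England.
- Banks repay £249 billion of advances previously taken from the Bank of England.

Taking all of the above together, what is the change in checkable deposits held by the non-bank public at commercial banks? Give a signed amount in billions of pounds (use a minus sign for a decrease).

+£93 billion

Government spending £304 billion: non-bank counterparties' bank balances rise → +£304B.
Asset sale (to non-banks) £458 billion: non-bank counterparties' bank balances fall → −£458B.
Currency deposit £247 billion: non-bank counterparties' bank balances rise → +£247B.
Discount-window repayment £249 billion: the counterparty is a bank, so public deposits are unchanged → 0.
Net: 304 − 458 + 247 + 0 = +£93 billion.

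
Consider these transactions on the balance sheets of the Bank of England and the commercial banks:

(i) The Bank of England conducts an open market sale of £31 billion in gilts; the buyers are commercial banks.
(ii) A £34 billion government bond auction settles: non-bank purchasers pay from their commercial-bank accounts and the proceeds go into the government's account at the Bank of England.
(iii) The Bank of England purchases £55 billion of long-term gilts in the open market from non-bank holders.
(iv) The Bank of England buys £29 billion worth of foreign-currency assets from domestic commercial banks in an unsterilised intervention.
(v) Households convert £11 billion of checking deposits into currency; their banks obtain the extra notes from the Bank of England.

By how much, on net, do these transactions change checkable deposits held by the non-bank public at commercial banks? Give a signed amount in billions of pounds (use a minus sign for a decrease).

+£10 billion

OMO sale (to banks) £31 billion: the counterparty is a bank, so public deposits are unchanged → 0.
Government account inflow £34 billion: non-bank counterparties' bank balances fall → −£34B.
Asset purchase (from non-banks) £55 billion: non-bank counterparties' bank balances rise → +£55B.
FX purchase £29 billion: the counterparty is a bank, so public deposits are unchanged → 0.
Currency withdrawal £11 billion: non-bank counterparties' bank balances fall → −£11B.
Net: 0 − 34 + 55 + 0 − 11 = +£10 billion.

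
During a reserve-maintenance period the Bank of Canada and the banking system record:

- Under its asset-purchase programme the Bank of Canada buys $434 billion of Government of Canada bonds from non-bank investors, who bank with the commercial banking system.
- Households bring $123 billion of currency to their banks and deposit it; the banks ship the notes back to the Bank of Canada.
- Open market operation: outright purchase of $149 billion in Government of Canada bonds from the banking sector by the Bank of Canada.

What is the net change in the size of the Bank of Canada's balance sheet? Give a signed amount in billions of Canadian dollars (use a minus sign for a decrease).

Asset purchase (from non-banks) $434 billion: a Bank of Canada asset is acquired → +$434B.
Currency deposit $123 billion: only the composition of liabilities changes → 0.
OMO purchase (from banks) $149 billion: a Bank of Canada asset is acquired → +$149B.
Net: 434 + 0 + 149 = +$583 billion.

+$583 billion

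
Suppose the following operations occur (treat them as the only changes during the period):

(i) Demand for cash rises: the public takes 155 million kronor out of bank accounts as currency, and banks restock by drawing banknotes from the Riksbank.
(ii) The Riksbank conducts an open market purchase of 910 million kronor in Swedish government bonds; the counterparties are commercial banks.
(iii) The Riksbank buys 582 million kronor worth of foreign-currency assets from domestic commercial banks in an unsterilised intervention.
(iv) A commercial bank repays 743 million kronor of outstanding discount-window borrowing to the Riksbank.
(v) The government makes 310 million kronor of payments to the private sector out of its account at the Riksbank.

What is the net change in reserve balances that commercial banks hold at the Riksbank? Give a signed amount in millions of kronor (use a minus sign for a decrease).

+904 million

Currency withdrawal 155 million kronor: banks swap reserves for currency → −155M.
OMO purchase (from banks) 910 million kronor: the Riksbank pays by crediting reserve accounts → +910M.
FX purchase 582 million kronor: the Riksbank pays by crediting reserve accounts → +582M.
Discount-window repayment 743 million kronor: repayment is debited from reserves → −743M.
Government spending 310 million kronor: government payments flow into bank reserve accounts → +310M.
Net: −155 + 910 + 582 − 743 + 310 = +904 million.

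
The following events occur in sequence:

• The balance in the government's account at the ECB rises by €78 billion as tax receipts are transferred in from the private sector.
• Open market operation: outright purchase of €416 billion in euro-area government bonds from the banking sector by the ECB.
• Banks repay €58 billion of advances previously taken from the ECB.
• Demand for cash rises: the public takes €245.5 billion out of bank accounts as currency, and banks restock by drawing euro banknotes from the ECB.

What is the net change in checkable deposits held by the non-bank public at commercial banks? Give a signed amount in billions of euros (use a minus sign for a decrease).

ECB balance sheet:
  Assets:      Securities +€416B, Loans to banks −€58B
  Liabilities: Bank reserves +€34.5B, Currency in circulation +€245.5B, Government deposits +€78B
Commercial banking system:
  Assets:      Reserves at CB +€34.5B, Securities −€416B
  Liabilities: Checkable deposits −€323.5B, Borrowings from CB −€58B
So the change in checkable deposits held by the non-bank public at commercial banks is -€323.5 billion.

-€323.5 billion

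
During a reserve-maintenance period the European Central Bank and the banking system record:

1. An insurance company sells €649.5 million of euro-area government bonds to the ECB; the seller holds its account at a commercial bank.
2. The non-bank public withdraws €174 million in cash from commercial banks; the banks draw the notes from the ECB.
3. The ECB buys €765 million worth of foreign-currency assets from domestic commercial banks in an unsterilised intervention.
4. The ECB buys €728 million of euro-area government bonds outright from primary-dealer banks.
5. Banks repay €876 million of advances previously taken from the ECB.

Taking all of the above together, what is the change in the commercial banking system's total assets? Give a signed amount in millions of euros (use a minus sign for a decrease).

ECB balance sheet:
  Assets:      Securities +€1377.5M, Loans to banks −€876M, Foreign assets +€765M
  Liabilities: Bank reserves +€1092.5M, Currency in circulation +€174M
Commercial banking system:
  Assets:      Reserves at CB +€1092.5M, Securities −€728M, Foreign assets −€765M
  Liabilities: Checkable deposits +€475.5M, Borrowings from CB −€876M
Change in total bank assets = -€400.5 million.

-€400.5 million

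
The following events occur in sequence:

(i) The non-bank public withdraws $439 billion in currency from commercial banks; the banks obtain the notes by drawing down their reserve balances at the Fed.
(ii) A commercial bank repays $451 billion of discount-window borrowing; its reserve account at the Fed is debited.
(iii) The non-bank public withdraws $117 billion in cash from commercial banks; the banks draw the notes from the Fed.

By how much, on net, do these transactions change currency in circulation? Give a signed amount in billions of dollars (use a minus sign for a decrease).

Fed balance sheet:
  Assets:      Loans to banks −$451B
  Liabilities: Bank reserves −$1007B, Currency in circulation +$556B
So the change in currency in circulation is +$556 billion.

+$556 billion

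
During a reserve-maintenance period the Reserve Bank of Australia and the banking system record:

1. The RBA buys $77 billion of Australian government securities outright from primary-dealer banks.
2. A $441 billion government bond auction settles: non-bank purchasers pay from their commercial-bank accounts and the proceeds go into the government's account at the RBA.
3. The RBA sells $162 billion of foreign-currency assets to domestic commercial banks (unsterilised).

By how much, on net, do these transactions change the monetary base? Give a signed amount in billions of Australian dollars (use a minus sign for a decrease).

OMO purchase (from banks) $77 billion: RBA balance sheet expands → +$77B.
Government account inflow $441 billion: reserves shift to a non-base liability → −$441B.
FX sale $162 billion: RBA balance sheet contracts → −$162B.
Net: 77 − 441 − 162 = -$526 billion.

-$526 billion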